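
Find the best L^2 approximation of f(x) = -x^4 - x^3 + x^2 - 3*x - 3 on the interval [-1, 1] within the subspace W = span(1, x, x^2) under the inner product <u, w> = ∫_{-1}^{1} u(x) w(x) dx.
g(x) = x^2/7 - 18*x/5 - 102/35

The best approximation g ∈ W is the orthogonal projection of f onto W. Writing g = a_0 + a_1 x + a_2 x^2, the coefficients solve the normal equations G · a = b where
  G_{ij} = <φ_i, φ_j> and b_i = <f, φ_i>, with φ_0 = 1, φ_1 = x, φ_2 = x^2.
G =
  [2, 0, 2/3]
  [0, 2/3, 0]
  [2/3, 0, 2/5],
b = (-86/15, -12/5, -66/35).
Solving gives a_0 = -102/35, a_1 = -18/5, a_2 = 1/7, so
  g(x) = x^2/7 - 18*x/5 - 102/35.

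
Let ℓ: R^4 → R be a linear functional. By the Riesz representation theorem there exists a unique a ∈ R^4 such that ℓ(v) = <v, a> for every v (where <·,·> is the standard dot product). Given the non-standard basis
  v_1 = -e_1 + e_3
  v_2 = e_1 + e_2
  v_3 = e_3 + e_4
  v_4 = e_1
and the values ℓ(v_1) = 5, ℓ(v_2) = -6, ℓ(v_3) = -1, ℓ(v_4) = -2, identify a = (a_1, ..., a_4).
a = (-2, -4, 3, -4)

Write a = (a_1, ..., a_4) in the standard basis. For each basis vector v_i, ℓ(v_i) = <v_i, a> is a linear equation in the a_j's. Collect the n equations into a matrix system V a = ℓ, where row i of V is v_i (expressed in the standard basis). Since V is invertible (lower-triangular with 1s on the diagonal, up to permutation), solve by back-substitution:
  V =
[[-1, 0, 1, 0],
 [1, 1, 0, 0],
 [0, 0, 1, 1],
 [1, 0, 0, 0]]
  V a = (5, -6, -1, -2)
Solving gives a = (-2, -4, 3, -4).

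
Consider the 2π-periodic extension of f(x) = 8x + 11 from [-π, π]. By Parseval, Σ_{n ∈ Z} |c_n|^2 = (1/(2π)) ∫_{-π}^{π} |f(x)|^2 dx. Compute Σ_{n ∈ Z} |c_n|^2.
Σ |c_n|^2 = 64π^2/3 + 121

Expand and integrate term by term over [-π, π]:
  ∫ (8x)^2 dx = 64·(2π^3/3); ∫ 2·8·(11)·x dx = 0 (odd integrand); ∫ 11^2 dx = 121·2π.
So (1/(2π)) ∫_{-π}^{π} (8x + 11)^2 dx = 64π^2/3 + 121 = 64π^2/3 + 121.
Parseval ⇒ Σ |c_n|^2 = 64π^2/3 + 121.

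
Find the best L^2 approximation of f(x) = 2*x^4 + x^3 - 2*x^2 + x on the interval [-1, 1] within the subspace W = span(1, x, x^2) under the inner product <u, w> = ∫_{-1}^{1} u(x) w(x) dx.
g(x) = -2*x^2/7 + 8*x/5 - 6/35

The best approximation g ∈ W is the orthogonal projection of f onto W. Writing g = a_0 + a_1 x + a_2 x^2, the coefficients solve the normal equations G · a = b where
  G_{ij} = <φ_i, φ_j> and b_i = <f, φ_i>, with φ_0 = 1, φ_1 = x, φ_2 = x^2.
G =
  [2, 0, 2/3]
  [0, 2/3, 0]
  [2/3, 0, 2/5],
b = (-8/15, 16/15, -8/35).
Solving gives a_0 = -6/35, a_1 = 8/5, a_2 = -2/7, so
  g(x) = -2*x^2/7 + 8*x/5 - 6/35.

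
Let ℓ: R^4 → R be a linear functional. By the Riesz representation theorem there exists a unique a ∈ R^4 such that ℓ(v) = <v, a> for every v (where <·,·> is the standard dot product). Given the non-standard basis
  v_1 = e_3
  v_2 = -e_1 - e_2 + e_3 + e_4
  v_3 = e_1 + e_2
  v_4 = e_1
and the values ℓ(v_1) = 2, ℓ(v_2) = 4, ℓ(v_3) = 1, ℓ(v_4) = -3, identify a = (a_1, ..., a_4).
a = (-3, 4, 2, 3)

Write a = (a_1, ..., a_4) in the standard basis. For each basis vector v_i, ℓ(v_i) = <v_i, a> is a linear equation in the a_j's. Collect the n equations into a matrix system V a = ℓ, where row i of V is v_i (expressed in the standard basis). Since V is invertible (lower-triangular with 1s on the diagonal, up to permutation), solve by back-substitution:
  V =
[[0, 0, 1, 0],
 [-1, -1, 1, 1],
 [1, 1, 0, 0],
 [1, 0, 0, 0]]
  V a = (2, 4, 1, -3)
Solving gives a = (-3, 4, 2, 3).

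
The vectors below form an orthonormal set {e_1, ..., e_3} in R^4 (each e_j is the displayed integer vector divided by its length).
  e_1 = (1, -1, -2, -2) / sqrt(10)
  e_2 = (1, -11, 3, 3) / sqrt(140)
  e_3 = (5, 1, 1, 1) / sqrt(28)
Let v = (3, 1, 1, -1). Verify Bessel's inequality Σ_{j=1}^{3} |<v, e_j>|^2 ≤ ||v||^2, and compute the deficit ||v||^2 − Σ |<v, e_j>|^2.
Σ |<v, e_j>|^2 = 10; ||v||^2 = 12; deficit = 2

Write each e_j = u_j / sqrt(<u_j, u_j>) where u_j is the displayed integer vector. Then <v, e_j> = <v, u_j> / sqrt(<u_j, u_j>), so |<v, e_j>|^2 = <v, u_j>^2 / <u_j, u_j>.
Coefficients: <v, e_1> = 2/sqrt(10), <v, e_2> = -8/sqrt(140), <v, e_3> = 16/sqrt(28).
Square and sum: Σ |<v, e_j>|^2 = 10.
Compute ||v||^2 = v·v = 12.
Deficit = 12 − 10 = 2 ≥ 0, confirming Bessel's inequality. (The deficit equals ||v − Σ <v,e_j> e_j||^2, the squared distance from v to span{e_j}.)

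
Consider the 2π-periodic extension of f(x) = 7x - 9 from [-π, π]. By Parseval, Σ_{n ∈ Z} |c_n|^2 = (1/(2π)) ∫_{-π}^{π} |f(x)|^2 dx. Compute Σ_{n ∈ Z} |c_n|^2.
Σ |c_n|^2 = 49π^2/3 + 81

Expand and integrate term by term over [-π, π]:
  ∫ (7x)^2 dx = 49·(2π^3/3); ∫ 2·7·(-9)·x dx = 0 (odd integrand); ∫ (-9)^2 dx = 81·2π.
So (1/(2π)) ∫_{-π}^{π} (7x - 9)^2 dx = 49π^2/3 + 81 = 49π^2/3 + 81.
Parseval ⇒ Σ |c_n|^2 = 49π^2/3 + 81.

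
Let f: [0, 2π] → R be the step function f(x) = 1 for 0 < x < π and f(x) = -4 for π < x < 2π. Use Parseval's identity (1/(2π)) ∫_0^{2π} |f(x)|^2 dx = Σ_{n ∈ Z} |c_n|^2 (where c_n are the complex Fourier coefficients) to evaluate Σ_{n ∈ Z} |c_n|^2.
Σ |c_n|^2 = 17/2

Parseval equates the L^2 energy of f (normalised by 1/(2π)) with the ℓ^2 sum of its Fourier coefficients: (1/(2π)) ∫_0^{2π} |f|^2 = Σ |c_n|^2.
Compute the left side: (1/(2π)) [∫_0^π 1^2 dx + ∫_π^{2π} (-4)^2 dx] = (1/(2π)) · (1π + 16π) = (1 + 16)/2 = 17/2.
So Σ_{n ∈ Z} |c_n|^2 = 17/2.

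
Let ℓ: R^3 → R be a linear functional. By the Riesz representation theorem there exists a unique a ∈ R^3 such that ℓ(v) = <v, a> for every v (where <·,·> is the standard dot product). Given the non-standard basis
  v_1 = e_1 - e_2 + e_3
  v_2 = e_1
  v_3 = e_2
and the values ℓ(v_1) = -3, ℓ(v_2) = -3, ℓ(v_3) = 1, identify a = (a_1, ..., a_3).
a = (-3, 1, 1)

Write a = (a_1, ..., a_3) in the standard basis. For each basis vector v_i, ℓ(v_i) = <v_i, a> is a linear equation in the a_j's. Collect the n equations into a matrix system V a = ℓ, where row i of V is v_i (expressed in the standard basis). Since V is invertible (lower-triangular with 1s on the diagonal, up to permutation), solve by back-substitution:
  V =
[[1, -1, 1],
 [1, 0, 0],
 [0, 1, 0]]
  V a = (-3, -3, 1)
Solving gives a = (-3, 1, 1).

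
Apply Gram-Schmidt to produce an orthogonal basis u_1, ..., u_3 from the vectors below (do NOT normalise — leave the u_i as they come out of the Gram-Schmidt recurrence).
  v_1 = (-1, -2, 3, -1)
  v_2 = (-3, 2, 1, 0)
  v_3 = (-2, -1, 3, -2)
Orthogonal basis:
  u_1 = (-1, -2, 3, -1)
  u_2 = (-43/15, 34/15, 3/5, 2/15)
  u_3 = (9/206, 18/103, -45/206, -108/103)

Apply the Gram-Schmidt recurrence
  u_1 = v_1
  u_i = v_i − Σ_{j<i} ((v_i · u_j) / (u_j · u_j)) · u_j.

Step by step this gives:
  u_1 = (-1, -2, 3, -1)
  u_2 = (-43/15, 34/15, 3/5, 2/15)
  u_3 = (9/206, 18/103, -45/206, -108/103)

Orthogonality check:
  u_2 · u_1 = 0 (should be 0)
  u_3 · u_1 = 0 (should be 0)
  u_3 · u_2 = 0 (should be 0)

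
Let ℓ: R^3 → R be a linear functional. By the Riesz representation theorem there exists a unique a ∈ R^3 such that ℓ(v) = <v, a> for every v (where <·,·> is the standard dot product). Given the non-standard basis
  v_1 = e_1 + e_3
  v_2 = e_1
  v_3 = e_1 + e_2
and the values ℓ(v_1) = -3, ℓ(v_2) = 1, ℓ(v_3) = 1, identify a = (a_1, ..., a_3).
a = (1, 0, -4)

Write a = (a_1, ..., a_3) in the standard basis. For each basis vector v_i, ℓ(v_i) = <v_i, a> is a linear equation in the a_j's. Collect the n equations into a matrix system V a = ℓ, where row i of V is v_i (expressed in the standard basis). Since V is invertible (lower-triangular with 1s on the diagonal, up to permutation), solve by back-substitution:
  V =
[[1, 0, 1],
 [1, 0, 0],
 [1, 1, 0]]
  V a = (-3, 1, 1)
Solving gives a = (1, 0, -4).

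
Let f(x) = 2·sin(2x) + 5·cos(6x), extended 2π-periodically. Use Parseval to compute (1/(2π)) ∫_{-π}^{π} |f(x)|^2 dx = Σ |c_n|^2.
Σ |c_n|^2 = 29/2

Expand |f|^2 and use orthogonality of {sin(nx), cos(mx)} on [-π, π]:
  ∫_{-π}^{π} sin(nx)^2 dx = π, ∫ cos(mx)^2 dx = π, and cross terms integrate to 0.
So ∫_{-π}^{π} f(x)^2 dx = 2^2 · π + 5^2 · π = (4 + 25)π.
Divide by 2π: (4 + 25)/2 = 29/2.
By Parseval, this equals Σ |c_n|^2.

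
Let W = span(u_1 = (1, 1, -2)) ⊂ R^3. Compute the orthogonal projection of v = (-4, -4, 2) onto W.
proj_W(v) = (-2, -2, 4)

Set up U = [u_1 | ... | u_1] ∈ R^(3×1). The projector onto W = col(U) is P = U (U^T U)^(-1) U^T.
Compute U^T U =
  [6],
and U^T v = (-12).
Solve U^T U · c = U^T v for the coefficients: c = (-2). The projection is proj_W(v) = U c.
Check: (v - proj_W(v)) · u_1 = 0  (should be 0).
Result: proj_W(v) = (-2, -2, 4).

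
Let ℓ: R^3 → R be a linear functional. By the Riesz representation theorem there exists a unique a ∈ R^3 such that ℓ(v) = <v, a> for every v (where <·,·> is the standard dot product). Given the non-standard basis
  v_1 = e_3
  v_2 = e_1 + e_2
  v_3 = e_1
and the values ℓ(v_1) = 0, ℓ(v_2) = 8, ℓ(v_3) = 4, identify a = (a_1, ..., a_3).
a = (4, 4, 0)

Write a = (a_1, ..., a_3) in the standard basis. For each basis vector v_i, ℓ(v_i) = <v_i, a> is a linear equation in the a_j's. Collect the n equations into a matrix system V a = ℓ, where row i of V is v_i (expressed in the standard basis). Since V is invertible (lower-triangular with 1s on the diagonal, up to permutation), solve by back-substitution:
  V =
[[0, 0, 1],
 [1, 1, 0],
 [1, 0, 0]]
  V a = (0, 8, 4)
Solving gives a = (4, 4, 0).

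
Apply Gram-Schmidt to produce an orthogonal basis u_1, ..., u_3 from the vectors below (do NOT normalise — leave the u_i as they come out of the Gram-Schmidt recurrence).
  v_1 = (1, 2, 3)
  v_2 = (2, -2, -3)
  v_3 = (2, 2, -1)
Orthogonal basis:
  u_1 = (1, 2, 3)
  u_2 = (39/14, -3/7, -9/14)
  u_3 = (0, 24/13, -16/13)

Apply the Gram-Schmidt recurrence
  u_1 = v_1
  u_i = v_i − Σ_{j<i} ((v_i · u_j) / (u_j · u_j)) · u_j.

Step by step this gives:
  u_1 = (1, 2, 3)
  u_2 = (39/14, -3/7, -9/14)
  u_3 = (0, 24/13, -16/13)

Orthogonality check:
  u_2 · u_1 = 0 (should be 0)
  u_3 · u_1 = 0 (should be 0)
  u_3 · u_2 = 0 (should be 0)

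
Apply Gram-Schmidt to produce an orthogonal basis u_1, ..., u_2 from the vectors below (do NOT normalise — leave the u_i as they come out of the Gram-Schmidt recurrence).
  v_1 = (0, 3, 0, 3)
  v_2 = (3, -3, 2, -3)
Orthogonal basis:
  u_1 = (0, 3, 0, 3)
  u_2 = (3, 0, 2, 0)

Apply the Gram-Schmidt recurrence
  u_1 = v_1
  u_i = v_i − Σ_{j<i} ((v_i · u_j) / (u_j · u_j)) · u_j.

Step by step this gives:
  u_1 = (0, 3, 0, 3)
  u_2 = (3, 0, 2, 0)

Orthogonality check:
  u_2 · u_1 = 0 (should be 0)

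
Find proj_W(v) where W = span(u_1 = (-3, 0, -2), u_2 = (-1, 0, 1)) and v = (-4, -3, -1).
proj_W(v) = (-4, 0, -1)

Set up U = [u_1 | ... | u_2] ∈ R^(3×2). The projector onto W = col(U) is P = U (U^T U)^(-1) U^T.
Compute U^T U =
  [13, 1]
  [1, 2],
and U^T v = (14, 3).
Solve U^T U · c = U^T v for the coefficients: c = (1, 1). The projection is proj_W(v) = U c.
Check: (v - proj_W(v)) · u_1 = 0  (should be 0).
Check: (v - proj_W(v)) · u_2 = 0  (should be 0).
Result: proj_W(v) = (-4, 0, -1).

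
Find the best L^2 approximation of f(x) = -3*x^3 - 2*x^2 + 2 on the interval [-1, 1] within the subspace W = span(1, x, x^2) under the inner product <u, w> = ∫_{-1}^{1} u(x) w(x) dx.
g(x) = -2*x^2 - 9*x/5 + 2

The best approximation g ∈ W is the orthogonal projection of f onto W. Writing g = a_0 + a_1 x + a_2 x^2, the coefficients solve the normal equations G · a = b where
  G_{ij} = <φ_i, φ_j> and b_i = <f, φ_i>, with φ_0 = 1, φ_1 = x, φ_2 = x^2.
G =
  [2, 0, 2/3]
  [0, 2/3, 0]
  [2/3, 0, 2/5],
b = (8/3, -6/5, 8/15).
Solving gives a_0 = 2, a_1 = -9/5, a_2 = -2, so
  g(x) = -2*x^2 - 9*x/5 + 2.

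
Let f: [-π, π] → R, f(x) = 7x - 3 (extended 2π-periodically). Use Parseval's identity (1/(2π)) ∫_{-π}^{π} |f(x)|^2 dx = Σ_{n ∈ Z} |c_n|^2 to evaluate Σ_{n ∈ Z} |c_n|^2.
Σ |c_n|^2 = 49π^2/3 + 9

Expand and integrate term by term over [-π, π]:
  ∫ (7x)^2 dx = 49·(2π^3/3); ∫ 2·7·(-3)·x dx = 0 (odd integrand); ∫ (-3)^2 dx = 9·2π.
So (1/(2π)) ∫_{-π}^{π} (7x - 3)^2 dx = 49π^2/3 + 9 = 49π^2/3 + 9.
Parseval ⇒ Σ |c_n|^2 = 49π^2/3 + 9.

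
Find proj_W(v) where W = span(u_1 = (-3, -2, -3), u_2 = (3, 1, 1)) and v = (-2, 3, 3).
proj_W(v) = (-81/46, 36/23, 171/46)

Set up U = [u_1 | ... | u_2] ∈ R^(3×2). The projector onto W = col(U) is P = U (U^T U)^(-1) U^T.
Compute U^T U =
  [22, -14]
  [-14, 11],
and U^T v = (-9, 0).
Solve U^T U · c = U^T v for the coefficients: c = (-99/46, -63/23). The projection is proj_W(v) = U c.
Check: (v - proj_W(v)) · u_1 = 0  (should be 0).
Check: (v - proj_W(v)) · u_2 = 0  (should be 0).
Result: proj_W(v) = (-81/46, 36/23, 171/46).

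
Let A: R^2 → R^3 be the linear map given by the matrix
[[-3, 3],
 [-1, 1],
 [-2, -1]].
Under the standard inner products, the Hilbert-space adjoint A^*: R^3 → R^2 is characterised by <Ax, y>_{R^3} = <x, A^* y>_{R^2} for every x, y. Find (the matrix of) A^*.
A^* = A^T =
[[-3, -1, -2],
 [3, 1, -1]]

For real matrices with standard dot products, the defining identity <Ax, y> = <x, A^* y> gives (Ax)^T y = x^T (A^*) y, i.e. x^T A^T y = x^T (A^*) y. Since this holds for all x, y, we must have A^* = A^T. Therefore
A^* =
[[-3, -1, -2],
 [3, 1, -1]].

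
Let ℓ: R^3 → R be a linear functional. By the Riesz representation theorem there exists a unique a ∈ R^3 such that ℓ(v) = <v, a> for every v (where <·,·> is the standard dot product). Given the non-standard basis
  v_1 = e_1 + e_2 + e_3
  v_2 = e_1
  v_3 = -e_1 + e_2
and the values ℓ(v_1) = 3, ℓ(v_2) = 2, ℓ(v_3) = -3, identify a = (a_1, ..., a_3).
a = (2, -1, 2)

Write a = (a_1, ..., a_3) in the standard basis. For each basis vector v_i, ℓ(v_i) = <v_i, a> is a linear equation in the a_j's. Collect the n equations into a matrix system V a = ℓ, where row i of V is v_i (expressed in the standard basis). Since V is invertible (lower-triangular with 1s on the diagonal, up to permutation), solve by back-substitution:
  V =
[[1, 1, 1],
 [1, 0, 0],
 [-1, 1, 0]]
  V a = (3, 2, -3)
Solving gives a = (2, -1, 2).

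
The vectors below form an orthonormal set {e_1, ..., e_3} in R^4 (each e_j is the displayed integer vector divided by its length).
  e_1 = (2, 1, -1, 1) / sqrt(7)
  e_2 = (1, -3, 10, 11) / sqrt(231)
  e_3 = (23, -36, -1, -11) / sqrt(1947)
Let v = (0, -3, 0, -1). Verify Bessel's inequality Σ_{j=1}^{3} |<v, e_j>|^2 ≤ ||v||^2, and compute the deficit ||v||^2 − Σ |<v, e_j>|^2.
Σ |<v, e_j>|^2 = 565/59; ||v||^2 = 10; deficit = 25/59

Write each e_j = u_j / sqrt(<u_j, u_j>) where u_j is the displayed integer vector. Then <v, e_j> = <v, u_j> / sqrt(<u_j, u_j>), so |<v, e_j>|^2 = <v, u_j>^2 / <u_j, u_j>.
Coefficients: <v, e_1> = -4/sqrt(7), <v, e_2> = -2/sqrt(231), <v, e_3> = 119/sqrt(1947).
Square and sum: Σ |<v, e_j>|^2 = 565/59.
Compute ||v||^2 = v·v = 10.
Deficit = 10 − 565/59 = 25/59 ≥ 0, confirming Bessel's inequality. (The deficit equals ||v − Σ <v,e_j> e_j||^2, the squared distance from v to span{e_j}.)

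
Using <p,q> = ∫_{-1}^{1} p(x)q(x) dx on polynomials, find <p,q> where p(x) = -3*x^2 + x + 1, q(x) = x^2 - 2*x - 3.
<p,q> = -28/15

Expand the product: p(x)·q(x) = -3*x^4 + 7*x^3 + 8*x^2 - 5*x - 3.
∫_{-1}^{1} of each monomial x^k gives [2/(k+1) if k even, 0 if k odd]. Integrating term-by-term (or equivalently evaluating the antiderivative F(x) = -3*x^5/5 + 7*x^4/4 + 8*x^3/3 - 5*x^2/2 - 3*x at the endpoints):
  F(1) − F(−1) = -101/60 − (11/60) = -28/15.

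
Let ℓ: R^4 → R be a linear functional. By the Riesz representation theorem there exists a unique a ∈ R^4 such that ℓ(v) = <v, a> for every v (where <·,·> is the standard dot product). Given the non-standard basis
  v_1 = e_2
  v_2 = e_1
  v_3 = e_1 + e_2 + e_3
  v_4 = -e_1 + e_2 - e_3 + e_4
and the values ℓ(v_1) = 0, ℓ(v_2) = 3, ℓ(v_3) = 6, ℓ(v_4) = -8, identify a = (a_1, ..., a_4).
a = (3, 0, 3, -2)

Write a = (a_1, ..., a_4) in the standard basis. For each basis vector v_i, ℓ(v_i) = <v_i, a> is a linear equation in the a_j's. Collect the n equations into a matrix system V a = ℓ, where row i of V is v_i (expressed in the standard basis). Since V is invertible (lower-triangular with 1s on the diagonal, up to permutation), solve by back-substitution:
  V =
[[0, 1, 0, 0],
 [1, 0, 0, 0],
 [1, 1, 1, 0],
 [-1, 1, -1, 1]]
  V a = (0, 3, 6, -8)
Solving gives a = (3, 0, 3, -2).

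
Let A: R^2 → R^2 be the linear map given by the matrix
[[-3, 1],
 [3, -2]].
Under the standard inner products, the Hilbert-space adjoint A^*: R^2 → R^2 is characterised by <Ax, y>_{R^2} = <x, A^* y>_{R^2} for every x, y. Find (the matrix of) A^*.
A^* = A^T =
[[-3, 3],
 [1, -2]]

For real matrices with standard dot products, the defining identity <Ax, y> = <x, A^* y> gives (Ax)^T y = x^T (A^*) y, i.e. x^T A^T y = x^T (A^*) y. Since this holds for all x, y, we must have A^* = A^T. Therefore
A^* =
[[-3, 3],
 [1, -2]].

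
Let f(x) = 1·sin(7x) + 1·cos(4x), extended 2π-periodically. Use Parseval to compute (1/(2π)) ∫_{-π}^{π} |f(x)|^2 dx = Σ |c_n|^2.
Σ |c_n|^2 = 1

Expand |f|^2 and use orthogonality of {sin(nx), cos(mx)} on [-π, π]:
  ∫_{-π}^{π} sin(nx)^2 dx = π, ∫ cos(mx)^2 dx = π, and cross terms integrate to 0.
So ∫_{-π}^{π} f(x)^2 dx = 1^2 · π + 1^2 · π = (1 + 1)π.
Divide by 2π: (1 + 1)/2 = 1.
By Parseval, this equals Σ |c_n|^2.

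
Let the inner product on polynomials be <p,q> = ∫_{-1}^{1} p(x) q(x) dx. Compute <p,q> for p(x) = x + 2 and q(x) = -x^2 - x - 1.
<p,q> = -6

Expand the product: p(x)·q(x) = -x^3 - 3*x^2 - 3*x - 2.
∫_{-1}^{1} of each monomial x^k gives [2/(k+1) if k even, 0 if k odd]. Integrating term-by-term (or equivalently evaluating the antiderivative F(x) = -x^4/4 - x^3 - 3*x^2/2 - 2*x at the endpoints):
  F(1) − F(−1) = -19/4 − (5/4) = -6.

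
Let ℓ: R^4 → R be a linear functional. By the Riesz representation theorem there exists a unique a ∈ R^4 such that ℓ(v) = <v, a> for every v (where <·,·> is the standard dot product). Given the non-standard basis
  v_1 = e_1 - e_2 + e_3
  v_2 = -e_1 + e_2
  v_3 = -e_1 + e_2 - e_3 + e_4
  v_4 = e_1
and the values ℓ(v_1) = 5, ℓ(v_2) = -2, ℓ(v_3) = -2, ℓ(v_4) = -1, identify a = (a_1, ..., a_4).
a = (-1, -3, 3, 3)

Write a = (a_1, ..., a_4) in the standard basis. For each basis vector v_i, ℓ(v_i) = <v_i, a> is a linear equation in the a_j's. Collect the n equations into a matrix system V a = ℓ, where row i of V is v_i (expressed in the standard basis). Since V is invertible (lower-triangular with 1s on the diagonal, up to permutation), solve by back-substitution:
  V =
[[1, -1, 1, 0],
 [-1, 1, 0, 0],
 [-1, 1, -1, 1],
 [1, 0, 0, 0]]
  V a = (5, -2, -2, -1)
Solving gives a = (-1, -3, 3, 3).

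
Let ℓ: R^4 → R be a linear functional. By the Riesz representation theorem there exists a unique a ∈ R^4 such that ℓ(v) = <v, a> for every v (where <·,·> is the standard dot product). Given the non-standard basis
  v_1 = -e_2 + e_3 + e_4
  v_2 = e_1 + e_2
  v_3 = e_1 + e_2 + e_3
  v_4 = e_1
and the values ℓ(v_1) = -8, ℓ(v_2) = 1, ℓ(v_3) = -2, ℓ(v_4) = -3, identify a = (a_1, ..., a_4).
a = (-3, 4, -3, -1)

Write a = (a_1, ..., a_4) in the standard basis. For each basis vector v_i, ℓ(v_i) = <v_i, a> is a linear equation in the a_j's. Collect the n equations into a matrix system V a = ℓ, where row i of V is v_i (expressed in the standard basis). Since V is invertible (lower-triangular with 1s on the diagonal, up to permutation), solve by back-substitution:
  V =
[[0, -1, 1, 1],
 [1, 1, 0, 0],
 [1, 1, 1, 0],
 [1, 0, 0, 0]]
  V a = (-8, 1, -2, -3)
Solving gives a = (-3, 4, -3, -1).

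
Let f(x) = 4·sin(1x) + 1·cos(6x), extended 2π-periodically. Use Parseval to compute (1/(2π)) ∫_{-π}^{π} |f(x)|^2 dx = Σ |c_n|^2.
Σ |c_n|^2 = 17/2

Expand |f|^2 and use orthogonality of {sin(nx), cos(mx)} on [-π, π]:
  ∫_{-π}^{π} sin(nx)^2 dx = π, ∫ cos(mx)^2 dx = π, and cross terms integrate to 0.
So ∫_{-π}^{π} f(x)^2 dx = 4^2 · π + 1^2 · π = (16 + 1)π.
Divide by 2π: (16 + 1)/2 = 17/2.
By Parseval, this equals Σ |c_n|^2.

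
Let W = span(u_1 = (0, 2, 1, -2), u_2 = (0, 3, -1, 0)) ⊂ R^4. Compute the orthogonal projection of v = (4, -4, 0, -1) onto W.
proj_W(v) = (0, -18/5, 6/5, 0)

Set up U = [u_1 | ... | u_2] ∈ R^(4×2). The projector onto W = col(U) is P = U (U^T U)^(-1) U^T.
Compute U^T U =
  [9, 5]
  [5, 10],
and U^T v = (-6, -12).
Solve U^T U · c = U^T v for the coefficients: c = (0, -6/5). The projection is proj_W(v) = U c.
Check: (v - proj_W(v)) · u_1 = 0  (should be 0).
Check: (v - proj_W(v)) · u_2 = 0  (should be 0).
Result: proj_W(v) = (0, -18/5, 6/5, 0).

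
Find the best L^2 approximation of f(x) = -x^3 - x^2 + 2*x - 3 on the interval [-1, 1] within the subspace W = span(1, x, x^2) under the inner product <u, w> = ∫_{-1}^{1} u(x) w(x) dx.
g(x) = -x^2 + 7*x/5 - 3

The best approximation g ∈ W is the orthogonal projection of f onto W. Writing g = a_0 + a_1 x + a_2 x^2, the coefficients solve the normal equations G · a = b where
  G_{ij} = <φ_i, φ_j> and b_i = <f, φ_i>, with φ_0 = 1, φ_1 = x, φ_2 = x^2.
G =
  [2, 0, 2/3]
  [0, 2/3, 0]
  [2/3, 0, 2/5],
b = (-20/3, 14/15, -12/5).
Solving gives a_0 = -3, a_1 = 7/5, a_2 = -1, so
  g(x) = -x^2 + 7*x/5 - 3.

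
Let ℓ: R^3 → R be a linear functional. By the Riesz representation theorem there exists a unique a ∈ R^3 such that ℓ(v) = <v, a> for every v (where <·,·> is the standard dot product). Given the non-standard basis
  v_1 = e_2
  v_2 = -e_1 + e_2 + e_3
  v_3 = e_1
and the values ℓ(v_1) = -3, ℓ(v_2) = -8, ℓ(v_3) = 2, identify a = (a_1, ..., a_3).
a = (2, -3, -3)

Write a = (a_1, ..., a_3) in the standard basis. For each basis vector v_i, ℓ(v_i) = <v_i, a> is a linear equation in the a_j's. Collect the n equations into a matrix system V a = ℓ, where row i of V is v_i (expressed in the standard basis). Since V is invertible (lower-triangular with 1s on the diagonal, up to permutation), solve by back-substitution:
  V =
[[0, 1, 0],
 [-1, 1, 1],
 [1, 0, 0]]
  V a = (-3, -8, 2)
Solving gives a = (2, -3, -3).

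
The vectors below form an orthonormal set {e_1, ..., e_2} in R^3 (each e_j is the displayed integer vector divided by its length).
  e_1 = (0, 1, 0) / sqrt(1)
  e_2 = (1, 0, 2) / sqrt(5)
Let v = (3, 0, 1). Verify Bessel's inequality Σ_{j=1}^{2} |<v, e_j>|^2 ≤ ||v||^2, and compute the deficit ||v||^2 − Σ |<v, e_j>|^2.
Σ |<v, e_j>|^2 = 5; ||v||^2 = 10; deficit = 5

Write each e_j = u_j / sqrt(<u_j, u_j>) where u_j is the displayed integer vector. Then <v, e_j> = <v, u_j> / sqrt(<u_j, u_j>), so |<v, e_j>|^2 = <v, u_j>^2 / <u_j, u_j>.
Coefficients: <v, e_1> = 0/sqrt(1), <v, e_2> = 5/sqrt(5).
Square and sum: Σ |<v, e_j>|^2 = 5.
Compute ||v||^2 = v·v = 10.
Deficit = 10 − 5 = 5 ≥ 0, confirming Bessel's inequality. (The deficit equals ||v − Σ <v,e_j> e_j||^2, the squared distance from v to span{e_j}.)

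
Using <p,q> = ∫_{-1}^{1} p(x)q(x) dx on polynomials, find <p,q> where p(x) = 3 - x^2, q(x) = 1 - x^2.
<p,q> = 56/15

Expand the product: p(x)·q(x) = x^4 - 4*x^2 + 3.
∫_{-1}^{1} of each monomial x^k gives [2/(k+1) if k even, 0 if k odd]. Integrating term-by-term (or equivalently evaluating the antiderivative F(x) = x^5/5 - 4*x^3/3 + 3*x at the endpoints):
  F(1) − F(−1) = 28/15 − (-28/15) = 56/15.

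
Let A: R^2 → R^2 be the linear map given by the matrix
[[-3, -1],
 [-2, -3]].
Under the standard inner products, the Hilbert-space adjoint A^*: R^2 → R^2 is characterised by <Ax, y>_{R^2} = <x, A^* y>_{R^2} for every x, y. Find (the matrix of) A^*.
A^* = A^T =
[[-3, -2],
 [-1, -3]]

For real matrices with standard dot products, the defining identity <Ax, y> = <x, A^* y> gives (Ax)^T y = x^T (A^*) y, i.e. x^T A^T y = x^T (A^*) y. Since this holds for all x, y, we must have A^* = A^T. Therefore
A^* =
[[-3, -2],
 [-1, -3]].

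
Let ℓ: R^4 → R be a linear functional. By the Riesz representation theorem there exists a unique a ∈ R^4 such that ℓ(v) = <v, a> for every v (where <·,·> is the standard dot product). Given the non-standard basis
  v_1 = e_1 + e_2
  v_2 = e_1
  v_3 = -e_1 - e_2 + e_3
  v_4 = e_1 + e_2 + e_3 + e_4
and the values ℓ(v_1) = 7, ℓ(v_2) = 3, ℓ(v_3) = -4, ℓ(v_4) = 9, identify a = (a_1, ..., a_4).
a = (3, 4, 3, -1)

Write a = (a_1, ..., a_4) in the standard basis. For each basis vector v_i, ℓ(v_i) = <v_i, a> is a linear equation in the a_j's. Collect the n equations into a matrix system V a = ℓ, where row i of V is v_i (expressed in the standard basis). Since V is invertible (lower-triangular with 1s on the diagonal, up to permutation), solve by back-substitution:
  V =
[[1, 1, 0, 0],
 [1, 0, 0, 0],
 [-1, -1, 1, 0],
 [1, 1, 1, 1]]
  V a = (7, 3, -4, 9)
Solving gives a = (3, 4, 3, -1).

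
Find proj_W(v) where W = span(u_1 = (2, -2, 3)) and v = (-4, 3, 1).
proj_W(v) = (-22/17, 22/17, -33/17)

Set up U = [u_1 | ... | u_1] ∈ R^(3×1). The projector onto W = col(U) is P = U (U^T U)^(-1) U^T.
Compute U^T U =
  [17],
and U^T v = (-11).
Solve U^T U · c = U^T v for the coefficients: c = (-11/17). The projection is proj_W(v) = U c.
Check: (v - proj_W(v)) · u_1 = 0  (should be 0).
Result: proj_W(v) = (-22/17, 22/17, -33/17).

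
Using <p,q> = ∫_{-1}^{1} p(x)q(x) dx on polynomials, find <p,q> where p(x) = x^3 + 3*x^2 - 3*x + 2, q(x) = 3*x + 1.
<p,q> = 6/5

Expand the product: p(x)·q(x) = 3*x^4 + 10*x^3 - 6*x^2 + 3*x + 2.
∫_{-1}^{1} of each monomial x^k gives [2/(k+1) if k even, 0 if k odd]. Integrating term-by-term (or equivalently evaluating the antiderivative F(x) = 3*x^5/5 + 5*x^4/2 - 2*x^3 + 3*x^2/2 + 2*x at the endpoints):
  F(1) − F(−1) = 23/5 − (17/5) = 6/5.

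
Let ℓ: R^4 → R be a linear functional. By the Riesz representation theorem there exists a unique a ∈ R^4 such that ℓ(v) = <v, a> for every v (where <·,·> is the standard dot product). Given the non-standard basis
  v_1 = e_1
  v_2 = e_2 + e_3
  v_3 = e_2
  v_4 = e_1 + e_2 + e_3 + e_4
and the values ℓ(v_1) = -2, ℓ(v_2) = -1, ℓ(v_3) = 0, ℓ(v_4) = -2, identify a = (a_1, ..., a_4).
a = (-2, 0, -1, 1)

Write a = (a_1, ..., a_4) in the standard basis. For each basis vector v_i, ℓ(v_i) = <v_i, a> is a linear equation in the a_j's. Collect the n equations into a matrix system V a = ℓ, where row i of V is v_i (expressed in the standard basis). Since V is invertible (lower-triangular with 1s on the diagonal, up to permutation), solve by back-substitution:
  V =
[[1, 0, 0, 0],
 [0, 1, 1, 0],
 [0, 1, 0, 0],
 [1, 1, 1, 1]]
  V a = (-2, -1, 0, -2)
Solving gives a = (-2, 0, -1, 1).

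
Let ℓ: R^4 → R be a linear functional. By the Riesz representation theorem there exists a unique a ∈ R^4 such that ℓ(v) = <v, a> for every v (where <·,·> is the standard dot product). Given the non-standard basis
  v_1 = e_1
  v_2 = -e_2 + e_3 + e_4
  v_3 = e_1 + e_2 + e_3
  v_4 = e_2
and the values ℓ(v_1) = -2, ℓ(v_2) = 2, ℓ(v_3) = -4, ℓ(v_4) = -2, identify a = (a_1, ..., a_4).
a = (-2, -2, 0, 0)

Write a = (a_1, ..., a_4) in the standard basis. For each basis vector v_i, ℓ(v_i) = <v_i, a> is a linear equation in the a_j's. Collect the n equations into a matrix system V a = ℓ, where row i of V is v_i (expressed in the standard basis). Since V is invertible (lower-triangular with 1s on the diagonal, up to permutation), solve by back-substitution:
  V =
[[1, 0, 0, 0],
 [0, -1, 1, 1],
 [1, 1, 1, 0],
 [0, 1, 0, 0]]
  V a = (-2, 2, -4, -2)
Solving gives a = (-2, -2, 0, 0).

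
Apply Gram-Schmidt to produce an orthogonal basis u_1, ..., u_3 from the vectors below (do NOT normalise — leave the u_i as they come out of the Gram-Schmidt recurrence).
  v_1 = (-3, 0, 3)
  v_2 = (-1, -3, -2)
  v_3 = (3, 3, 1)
Orthogonal basis:
  u_1 = (-3, 0, 3)
  u_2 = (-3/2, -3, -3/2)
  u_3 = (1/3, -1/3, 1/3)

Apply the Gram-Schmidt recurrence
  u_1 = v_1
  u_i = v_i − Σ_{j<i} ((v_i · u_j) / (u_j · u_j)) · u_j.

Step by step this gives:
  u_1 = (-3, 0, 3)
  u_2 = (-3/2, -3, -3/2)
  u_3 = (1/3, -1/3, 1/3)

Orthogonality check:
  u_2 · u_1 = 0 (should be 0)
  u_3 · u_1 = 0 (should be 0)
  u_3 · u_2 = 0 (should be 0)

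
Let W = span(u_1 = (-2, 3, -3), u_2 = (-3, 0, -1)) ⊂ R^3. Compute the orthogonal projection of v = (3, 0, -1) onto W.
proj_W(v) = (363/139, 126/139, 23/139)

Set up U = [u_1 | ... | u_2] ∈ R^(3×2). The projector onto W = col(U) is P = U (U^T U)^(-1) U^T.
Compute U^T U =
  [22, 9]
  [9, 10],
and U^T v = (-3, -8).
Solve U^T U · c = U^T v for the coefficients: c = (42/139, -149/139). The projection is proj_W(v) = U c.
Check: (v - proj_W(v)) · u_1 = 0  (should be 0).
Check: (v - proj_W(v)) · u_2 = 0  (should be 0).
Result: proj_W(v) = (363/139, 126/139, 23/139).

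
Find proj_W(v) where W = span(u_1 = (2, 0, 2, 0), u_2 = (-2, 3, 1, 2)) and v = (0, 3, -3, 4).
proj_W(v) = (-18/7, 15/7, -3/7, 10/7)

Set up U = [u_1 | ... | u_2] ∈ R^(4×2). The projector onto W = col(U) is P = U (U^T U)^(-1) U^T.
Compute U^T U =
  [8, -2]
  [-2, 18],
and U^T v = (-6, 14).
Solve U^T U · c = U^T v for the coefficients: c = (-4/7, 5/7). The projection is proj_W(v) = U c.
Check: (v - proj_W(v)) · u_1 = 0  (should be 0).
Check: (v - proj_W(v)) · u_2 = 0  (should be 0).
Result: proj_W(v) = (-18/7, 15/7, -3/7, 10/7).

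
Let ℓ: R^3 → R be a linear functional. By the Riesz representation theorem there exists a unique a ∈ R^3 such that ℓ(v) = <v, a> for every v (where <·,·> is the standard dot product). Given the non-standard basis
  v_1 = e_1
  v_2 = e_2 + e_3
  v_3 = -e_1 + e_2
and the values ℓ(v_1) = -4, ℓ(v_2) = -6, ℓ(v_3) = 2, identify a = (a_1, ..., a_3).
a = (-4, -2, -4)

Write a = (a_1, ..., a_3) in the standard basis. For each basis vector v_i, ℓ(v_i) = <v_i, a> is a linear equation in the a_j's. Collect the n equations into a matrix system V a = ℓ, where row i of V is v_i (expressed in the standard basis). Since V is invertible (lower-triangular with 1s on the diagonal, up to permutation), solve by back-substitution:
  V =
[[1, 0, 0],
 [0, 1, 1],
 [-1, 1, 0]]
  V a = (-4, -6, 2)
Solving gives a = (-4, -2, -4).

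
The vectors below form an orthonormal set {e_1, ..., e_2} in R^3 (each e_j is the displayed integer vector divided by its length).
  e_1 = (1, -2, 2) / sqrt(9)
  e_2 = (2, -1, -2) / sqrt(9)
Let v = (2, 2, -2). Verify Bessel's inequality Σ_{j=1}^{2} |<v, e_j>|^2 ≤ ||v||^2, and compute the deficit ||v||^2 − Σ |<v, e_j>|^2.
Σ |<v, e_j>|^2 = 8; ||v||^2 = 12; deficit = 4

Write each e_j = u_j / sqrt(<u_j, u_j>) where u_j is the displayed integer vector. Then <v, e_j> = <v, u_j> / sqrt(<u_j, u_j>), so |<v, e_j>|^2 = <v, u_j>^2 / <u_j, u_j>.
Coefficients: <v, e_1> = -6/sqrt(9), <v, e_2> = 6/sqrt(9).
Square and sum: Σ |<v, e_j>|^2 = 8.
Compute ||v||^2 = v·v = 12.
Deficit = 12 − 8 = 4 ≥ 0, confirming Bessel's inequality. (The deficit equals ||v − Σ <v,e_j> e_j||^2, the squared distance from v to span{e_j}.)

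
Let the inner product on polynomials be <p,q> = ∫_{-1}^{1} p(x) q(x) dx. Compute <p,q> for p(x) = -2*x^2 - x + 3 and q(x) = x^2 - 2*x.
<p,q> = 38/15

Expand the product: p(x)·q(x) = -2*x^4 + 3*x^3 + 5*x^2 - 6*x.
∫_{-1}^{1} of each monomial x^k gives [2/(k+1) if k even, 0 if k odd]. Integrating term-by-term (or equivalently evaluating the antiderivative F(x) = -2*x^5/5 + 3*x^4/4 + 5*x^3/3 - 3*x^2 at the endpoints):
  F(1) − F(−1) = -59/60 − (-211/60) = 38/15.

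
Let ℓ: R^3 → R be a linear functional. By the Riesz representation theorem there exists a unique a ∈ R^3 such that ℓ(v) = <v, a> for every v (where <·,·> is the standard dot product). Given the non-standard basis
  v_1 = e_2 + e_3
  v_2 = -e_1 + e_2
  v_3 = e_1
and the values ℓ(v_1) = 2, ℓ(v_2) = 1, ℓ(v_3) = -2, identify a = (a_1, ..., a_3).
a = (-2, -1, 3)

Write a = (a_1, ..., a_3) in the standard basis. For each basis vector v_i, ℓ(v_i) = <v_i, a> is a linear equation in the a_j's. Collect the n equations into a matrix system V a = ℓ, where row i of V is v_i (expressed in the standard basis). Since V is invertible (lower-triangular with 1s on the diagonal, up to permutation), solve by back-substitution:
  V =
[[0, 1, 1],
 [-1, 1, 0],
 [1, 0, 0]]
  V a = (2, 1, -2)
Solving gives a = (-2, -1, 3).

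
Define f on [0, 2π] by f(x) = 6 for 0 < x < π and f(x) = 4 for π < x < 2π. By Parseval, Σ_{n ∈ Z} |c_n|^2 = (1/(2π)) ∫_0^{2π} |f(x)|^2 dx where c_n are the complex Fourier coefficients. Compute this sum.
Σ |c_n|^2 = 26

Parseval equates the L^2 energy of f (normalised by 1/(2π)) with the ℓ^2 sum of its Fourier coefficients: (1/(2π)) ∫_0^{2π} |f|^2 = Σ |c_n|^2.
Compute the left side: (1/(2π)) [∫_0^π 6^2 dx + ∫_π^{2π} 4^2 dx] = (1/(2π)) · (36π + 16π) = (36 + 16)/2 = 26.
So Σ_{n ∈ Z} |c_n|^2 = 26.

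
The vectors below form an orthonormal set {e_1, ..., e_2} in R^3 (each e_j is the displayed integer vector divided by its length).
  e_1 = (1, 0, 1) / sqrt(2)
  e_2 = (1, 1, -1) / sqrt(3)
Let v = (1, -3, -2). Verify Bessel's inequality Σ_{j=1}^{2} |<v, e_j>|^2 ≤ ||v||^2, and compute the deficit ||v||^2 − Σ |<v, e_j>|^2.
Σ |<v, e_j>|^2 = 1/2; ||v||^2 = 14; deficit = 27/2

Write each e_j = u_j / sqrt(<u_j, u_j>) where u_j is the displayed integer vector. Then <v, e_j> = <v, u_j> / sqrt(<u_j, u_j>), so |<v, e_j>|^2 = <v, u_j>^2 / <u_j, u_j>.
Coefficients: <v, e_1> = -1/sqrt(2), <v, e_2> = 0/sqrt(3).
Square and sum: Σ |<v, e_j>|^2 = 1/2.
Compute ||v||^2 = v·v = 14.
Deficit = 14 − 1/2 = 27/2 ≥ 0, confirming Bessel's inequality. (The deficit equals ||v − Σ <v,e_j> e_j||^2, the squared distance from v to span{e_j}.)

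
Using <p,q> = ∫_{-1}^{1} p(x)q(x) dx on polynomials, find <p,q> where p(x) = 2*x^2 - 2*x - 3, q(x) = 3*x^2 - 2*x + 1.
<p,q> = -28/5

Expand the product: p(x)·q(x) = 6*x^4 - 10*x^3 - 3*x^2 + 4*x - 3.
∫_{-1}^{1} of each monomial x^k gives [2/(k+1) if k even, 0 if k odd]. Integrating term-by-term (or equivalently evaluating the antiderivative F(x) = 6*x^5/5 - 5*x^4/2 - x^3 + 2*x^2 - 3*x at the endpoints):
  F(1) − F(−1) = -33/10 − (23/10) = -28/5.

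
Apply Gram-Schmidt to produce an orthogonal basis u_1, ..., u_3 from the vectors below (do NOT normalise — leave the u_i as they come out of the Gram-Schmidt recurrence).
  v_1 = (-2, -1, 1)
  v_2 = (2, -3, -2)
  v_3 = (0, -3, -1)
Orthogonal basis:
  u_1 = (-2, -1, 1)
  u_2 = (1, -7/2, -3/2)
  u_3 = (-10/93, 4/93, -16/93)

Apply the Gram-Schmidt recurrence
  u_1 = v_1
  u_i = v_i − Σ_{j<i} ((v_i · u_j) / (u_j · u_j)) · u_j.

Step by step this gives:
  u_1 = (-2, -1, 1)
  u_2 = (1, -7/2, -3/2)
  u_3 = (-10/93, 4/93, -16/93)

Orthogonality check:
  u_2 · u_1 = 0 (should be 0)
  u_3 · u_1 = 0 (should be 0)
  u_3 · u_2 = 0 (should be 0)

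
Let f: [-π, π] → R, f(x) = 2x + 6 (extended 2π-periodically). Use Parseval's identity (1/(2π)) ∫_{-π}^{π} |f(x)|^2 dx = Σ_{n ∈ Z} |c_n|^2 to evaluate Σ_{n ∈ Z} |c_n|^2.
Σ |c_n|^2 = 4π^2/3 + 36

Expand and integrate term by term over [-π, π]:
  ∫ (2x)^2 dx = 4·(2π^3/3); ∫ 2·2·(6)·x dx = 0 (odd integrand); ∫ 6^2 dx = 36·2π.
So (1/(2π)) ∫_{-π}^{π} (2x + 6)^2 dx = 4π^2/3 + 36 = 4π^2/3 + 36.
Parseval ⇒ Σ |c_n|^2 = 4π^2/3 + 36.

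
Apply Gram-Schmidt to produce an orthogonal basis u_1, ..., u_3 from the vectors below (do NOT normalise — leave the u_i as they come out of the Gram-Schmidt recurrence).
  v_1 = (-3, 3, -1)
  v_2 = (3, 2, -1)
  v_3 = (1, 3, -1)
Orthogonal basis:
  u_1 = (-3, 3, -1)
  u_2 = (51/19, 44/19, -21/19)
  u_3 = (2/131, 12/131, 30/131)

Apply the Gram-Schmidt recurrence
  u_1 = v_1
  u_i = v_i − Σ_{j<i} ((v_i · u_j) / (u_j · u_j)) · u_j.

Step by step this gives:
  u_1 = (-3, 3, -1)
  u_2 = (51/19, 44/19, -21/19)
  u_3 = (2/131, 12/131, 30/131)

Orthogonality check:
  u_2 · u_1 = 0 (should be 0)
  u_3 · u_1 = 0 (should be 0)
  u_3 · u_2 = 0 (should be 0)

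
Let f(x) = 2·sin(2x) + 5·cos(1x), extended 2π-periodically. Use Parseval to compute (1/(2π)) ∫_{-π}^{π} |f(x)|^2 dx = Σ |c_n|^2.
Σ |c_n|^2 = 29/2

Expand |f|^2 and use orthogonality of {sin(nx), cos(mx)} on [-π, π]:
  ∫_{-π}^{π} sin(nx)^2 dx = π, ∫ cos(mx)^2 dx = π, and cross terms integrate to 0.
So ∫_{-π}^{π} f(x)^2 dx = 2^2 · π + 5^2 · π = (4 + 25)π.
Divide by 2π: (4 + 25)/2 = 29/2.
By Parseval, this equals Σ |c_n|^2.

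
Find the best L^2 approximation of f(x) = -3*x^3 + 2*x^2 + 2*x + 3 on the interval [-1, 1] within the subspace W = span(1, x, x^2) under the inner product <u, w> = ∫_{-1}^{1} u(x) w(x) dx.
g(x) = 2*x^2 + x/5 + 3

The best approximation g ∈ W is the orthogonal projection of f onto W. Writing g = a_0 + a_1 x + a_2 x^2, the coefficients solve the normal equations G · a = b where
  G_{ij} = <φ_i, φ_j> and b_i = <f, φ_i>, with φ_0 = 1, φ_1 = x, φ_2 = x^2.
G =
  [2, 0, 2/3]
  [0, 2/3, 0]
  [2/3, 0, 2/5],
b = (22/3, 2/15, 14/5).
Solving gives a_0 = 3, a_1 = 1/5, a_2 = 2, so
  g(x) = 2*x^2 + x/5 + 3.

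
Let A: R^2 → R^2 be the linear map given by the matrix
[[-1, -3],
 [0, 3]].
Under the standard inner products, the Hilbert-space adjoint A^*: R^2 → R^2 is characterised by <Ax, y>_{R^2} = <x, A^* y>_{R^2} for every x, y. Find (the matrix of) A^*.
A^* = A^T =
[[-1, 0],
 [-3, 3]]

For real matrices with standard dot products, the defining identity <Ax, y> = <x, A^* y> gives (Ax)^T y = x^T (A^*) y, i.e. x^T A^T y = x^T (A^*) y. Since this holds for all x, y, we must have A^* = A^T. Therefore
A^* =
[[-1, 0],
 [-3, 3]].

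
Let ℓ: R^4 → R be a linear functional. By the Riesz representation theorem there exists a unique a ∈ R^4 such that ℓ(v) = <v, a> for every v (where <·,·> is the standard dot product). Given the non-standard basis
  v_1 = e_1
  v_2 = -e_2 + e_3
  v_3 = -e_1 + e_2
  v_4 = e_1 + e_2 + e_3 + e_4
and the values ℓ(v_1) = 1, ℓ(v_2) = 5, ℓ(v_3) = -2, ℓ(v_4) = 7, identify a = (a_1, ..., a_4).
a = (1, -1, 4, 3)

Write a = (a_1, ..., a_4) in the standard basis. For each basis vector v_i, ℓ(v_i) = <v_i, a> is a linear equation in the a_j's. Collect the n equations into a matrix system V a = ℓ, where row i of V is v_i (expressed in the standard basis). Since V is invertible (lower-triangular with 1s on the diagonal, up to permutation), solve by back-substitution:
  V =
[[1, 0, 0, 0],
 [0, -1, 1, 0],
 [-1, 1, 0, 0],
 [1, 1, 1, 1]]
  V a = (1, 5, -2, 7)
Solving gives a = (1, -1, 4, 3).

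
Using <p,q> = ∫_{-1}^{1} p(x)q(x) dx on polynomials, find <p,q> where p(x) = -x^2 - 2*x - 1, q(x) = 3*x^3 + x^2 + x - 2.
<p,q> = 8/15

Expand the product: p(x)·q(x) = -3*x^5 - 7*x^4 - 6*x^3 - x^2 + 3*x + 2.
∫_{-1}^{1} of each monomial x^k gives [2/(k+1) if k even, 0 if k odd]. Integrating term-by-term (or equivalently evaluating the antiderivative F(x) = -x^6/2 - 7*x^5/5 - 3*x^4/2 - x^3/3 + 3*x^2/2 + 2*x at the endpoints):
  F(1) − F(−1) = -7/30 − (-23/30) = 8/15.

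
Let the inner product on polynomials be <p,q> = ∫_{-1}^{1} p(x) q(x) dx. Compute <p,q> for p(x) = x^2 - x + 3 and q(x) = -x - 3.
<p,q> = -58/3

Expand the product: p(x)·q(x) = -x^3 - 2*x^2 - 9.
∫_{-1}^{1} of each monomial x^k gives [2/(k+1) if k even, 0 if k odd]. Integrating term-by-term (or equivalently evaluating the antiderivative F(x) = -x^4/4 - 2*x^3/3 - 9*x at the endpoints):
  F(1) − F(−1) = -119/12 − (113/12) = -58/3.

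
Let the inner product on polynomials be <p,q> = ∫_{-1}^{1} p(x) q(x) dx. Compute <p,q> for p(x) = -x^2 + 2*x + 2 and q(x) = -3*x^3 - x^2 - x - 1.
<p,q> = -8

Expand the product: p(x)·q(x) = 3*x^5 - 5*x^4 - 7*x^3 - 3*x^2 - 4*x - 2.
∫_{-1}^{1} of each monomial x^k gives [2/(k+1) if k even, 0 if k odd]. Integrating term-by-term (or equivalently evaluating the antiderivative F(x) = x^6/2 - x^5 - 7*x^4/4 - x^3 - 2*x^2 - 2*x at the endpoints):
  F(1) − F(−1) = -29/4 − (3/4) = -8.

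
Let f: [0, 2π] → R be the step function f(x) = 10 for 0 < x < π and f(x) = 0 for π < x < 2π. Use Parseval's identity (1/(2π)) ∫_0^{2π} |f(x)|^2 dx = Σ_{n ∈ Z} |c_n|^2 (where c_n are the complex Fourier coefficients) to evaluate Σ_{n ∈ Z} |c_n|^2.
Σ |c_n|^2 = 50

Parseval equates the L^2 energy of f (normalised by 1/(2π)) with the ℓ^2 sum of its Fourier coefficients: (1/(2π)) ∫_0^{2π} |f|^2 = Σ |c_n|^2.
Compute the left side: (1/(2π)) [∫_0^π 10^2 dx + ∫_π^{2π} 0^2 dx] = (1/(2π)) · (100π + 0π) = (100 + 0)/2 = 50.
So Σ_{n ∈ Z} |c_n|^2 = 50.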